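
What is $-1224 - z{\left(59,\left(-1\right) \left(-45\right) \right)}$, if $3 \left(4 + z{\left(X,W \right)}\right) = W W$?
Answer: $-1895$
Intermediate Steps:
$z{\left(X,W \right)} = -4 + \frac{W^{2}}{3}$ ($z{\left(X,W \right)} = -4 + \frac{W W}{3} = -4 + \frac{W^{2}}{3}$)
$-1224 - z{\left(59,\left(-1\right) \left(-45\right) \right)} = -1224 - \left(-4 + \frac{\left(\left(-1\right) \left(-45\right)\right)^{2}}{3}\right) = -1224 - \left(-4 + \frac{45^{2}}{3}\right) = -1224 - \left(-4 + \frac{1}{3} \cdot 2025\right) = -1224 - \left(-4 + 675\right) = -1224 - 671 = -1895$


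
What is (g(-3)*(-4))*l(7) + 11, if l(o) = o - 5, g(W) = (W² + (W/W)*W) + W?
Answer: -13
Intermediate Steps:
g(W) = W² + 2*W (g(W) = (W² + 1*W) + W = (W² + W) + W = (W + W²) + W = W² + 2*W)
l(o) = -5 + o
(g(-3)*(-4))*l(7) + 11 = (-3*(2 - 3)*(-4))*(-5 + 7) + 11 = (-3*(-1)*(-4))*2 + 11 = (3*(-4))*2 + 11 = -12*2 + 11 = -24 + 11 = -13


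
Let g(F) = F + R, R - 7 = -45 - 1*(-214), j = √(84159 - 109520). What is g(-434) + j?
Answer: -258 + I*√25361 ≈ -258.0 + 159.25*I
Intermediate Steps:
j = I*√25361 (j = √(-25361) = I*√25361 ≈ 159.25*I)
R = 176 (R = 7 + (-45 - 1*(-214)) = 7 + (-45 + 214) = 7 + 169 = 176)
g(F) = 176 + F (g(F) = F + 176 = 176 + F)
g(-434) + j = (176 - 434) + I*√25361 = -258 + I*√25361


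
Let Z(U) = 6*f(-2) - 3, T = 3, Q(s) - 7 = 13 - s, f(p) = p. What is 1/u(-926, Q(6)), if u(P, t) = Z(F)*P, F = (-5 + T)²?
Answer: 1/13890 ≈ 7.1994e-5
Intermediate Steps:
Q(s) = 20 - s (Q(s) = 7 + (13 - s) = 20 - s)
F = 4 (F = (-5 + 3)² = (-2)² = 4)
Z(U) = -15 (Z(U) = 6*(-2) - 3 = -12 - 3 = -15)
u(P, t) = -15*P
1/u(-926, Q(6)) = 1/(-15*(-926)) = 1/13890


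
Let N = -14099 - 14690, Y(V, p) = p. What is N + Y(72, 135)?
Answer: -28654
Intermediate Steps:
N = -28789
N + Y(72, 135) = -28789 + 135 = -28654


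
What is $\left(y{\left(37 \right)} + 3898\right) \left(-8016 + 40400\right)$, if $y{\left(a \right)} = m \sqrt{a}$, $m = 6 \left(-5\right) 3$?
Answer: $126232832 - 2914560 \sqrt{37} \approx 1.085 \cdot 10^{8}$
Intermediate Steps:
$m = -90$ ($m = \left(-30\right) 3 = -90$)
$y{\left(a \right)} = - 90 \sqrt{a}$
$\left(y{\left(37 \right)} + 3898\right) \left(-8016 + 40400\right) = \left(- 90 \sqrt{37} + 3898\right) \left(-8016 + 40400\right) = \left(3898 - 90 \sqrt{37}\right) 32384 = 126232832 - 2914560 \sqrt{37}$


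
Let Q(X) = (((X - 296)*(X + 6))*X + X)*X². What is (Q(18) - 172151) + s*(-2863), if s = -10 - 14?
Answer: -39008711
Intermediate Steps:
s = -24
Q(X) = X²*(X + X*(-296 + X)*(6 + X)) (Q(X) = (((-296 + X)*(6 + X))*X + X)*X² = (X*(-296 + X)*(6 + X) + X)*X² = (X + X*(-296 + X)*(6 + X))*X² = X²*(X + X*(-296 + X)*(6 + X)))
(Q(18) - 172151) + s*(-2863) = (18³*(-1775 + 18² - 290*18) - 172151) - 24*(-2863) = (5832*(-1775 + 324 - 5220) - 172151) + 68712 = (5832*(-6671) - 172151) + 68712 = (-38905272 - 172151) + 68712 = -39077423 + 68712 = -39008711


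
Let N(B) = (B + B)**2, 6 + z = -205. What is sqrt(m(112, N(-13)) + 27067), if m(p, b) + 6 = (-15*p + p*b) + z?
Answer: sqrt(100882) ≈ 317.62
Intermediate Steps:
z = -211 (z = -6 - 205 = -211)
N(B) = 4*B**2 (N(B) = (2*B)**2 = 4*B**2)
m(p, b) = -217 - 15*p + b*p (m(p, b) = -6 + ((-15*p + p*b) - 211) = -6 + ((-15*p + b*p) - 211) = -6 + (-211 - 15*p + b*p) = -217 - 15*p + b*p)
sqrt(m(112, N(-13)) + 27067) = sqrt((-217 - 15*112 + (4*(-13)**2)*112) + 27067) = sqrt((-217 - 1680 + (4*169)*112) + 27067) = sqrt((-217 - 1680 + 676*112) + 27067) = sqrt((-217 - 1680 + 75712) + 27067) = sqrt(73815 + 27067) = sqrt(100882)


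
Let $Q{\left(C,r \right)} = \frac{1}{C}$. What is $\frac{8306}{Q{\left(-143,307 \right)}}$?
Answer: $-1187758$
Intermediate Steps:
$\frac{8306}{Q{\left(-143,307 \right)}} = \frac{8306}{\frac{1}{-143}} = \frac{8306}{- \frac{1}{143}} = 8306 \left(-143\right) = -1187758$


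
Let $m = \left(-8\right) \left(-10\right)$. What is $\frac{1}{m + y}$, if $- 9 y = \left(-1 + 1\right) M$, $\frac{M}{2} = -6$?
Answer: $\frac{1}{80} \approx 0.0125$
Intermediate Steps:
$M = -12$ ($M = 2 \left(-6\right) = -12$)
$m = 80$
$y = 0$ ($y = - \frac{\left(-1 + 1\right) \left(-12\right)}{9} = - \frac{0 \left(-12\right)}{9} = \left(- \frac{1}{9}\right) 0 = 0$)
$\frac{1}{m + y} = \frac{1}{80 + 0} = \frac{1}{80}$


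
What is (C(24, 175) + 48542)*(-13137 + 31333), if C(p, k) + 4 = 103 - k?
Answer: 881887336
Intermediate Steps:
C(p, k) = 99 - k (C(p, k) = -4 + (103 - k) = 99 - k)
(C(24, 175) + 48542)*(-13137 + 31333) = ((99 - 1*175) + 48542)*(-13137 + 31333) = ((99 - 175) + 48542)*18196 = (-76 + 48542)*18196 = 48466*18196 = 881887336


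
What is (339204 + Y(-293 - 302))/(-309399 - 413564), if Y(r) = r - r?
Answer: -339204/722963 ≈ -0.46919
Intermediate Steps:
Y(r) = 0
(339204 + Y(-293 - 302))/(-309399 - 413564) = (339204 + 0)/(-309399 - 413564) = 339204/(-722963) = 339204*(-1/722963) = -339204/722963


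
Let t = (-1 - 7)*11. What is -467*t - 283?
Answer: 40813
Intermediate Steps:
t = -88 (t = -8*11 = -88)
-467*t - 283 = -467*(-88) - 283 = 41096 - 283 = 40813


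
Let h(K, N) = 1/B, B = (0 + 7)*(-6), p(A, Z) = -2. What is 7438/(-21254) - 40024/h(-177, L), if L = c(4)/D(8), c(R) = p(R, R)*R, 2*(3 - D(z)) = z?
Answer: 17864068297/10627 ≈ 1.6810e+6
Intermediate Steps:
D(z) = 3 - z/2
c(R) = -2*R
B = -42 (B = 7*(-6) = -42)
L = 8 (L = (-2*4)/(3 - 1/2*8) = -8/(3 - 4) = -8/(-1) = -8*(-1) = 8)
h(K, N) = -1/42 (h(K, N) = 1/(-42) = -1/42)
7438/(-21254) - 40024/h(-177, L) = 7438/(-21254) - 40024/(-1/42) = 7438*(-1/21254) - 40024*(-42) = -3719/10627 + 1681008 = 17864068297/10627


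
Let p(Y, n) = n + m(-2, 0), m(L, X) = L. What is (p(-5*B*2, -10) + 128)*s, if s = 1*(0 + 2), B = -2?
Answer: 232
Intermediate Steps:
s = 2 (s = 1*2 = 2)
p(Y, n) = -2 + n (p(Y, n) = n - 2 = -2 + n)
(p(-5*B*2, -10) + 128)*s = ((-2 - 10) + 128)*2 = (-12 + 128)*2 = 116*2 = 232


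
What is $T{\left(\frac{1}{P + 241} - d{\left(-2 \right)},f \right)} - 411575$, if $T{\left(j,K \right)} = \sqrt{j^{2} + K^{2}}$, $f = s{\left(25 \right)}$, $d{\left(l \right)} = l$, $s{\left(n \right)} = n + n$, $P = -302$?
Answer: $-411575 + \frac{\sqrt{9317141}}{61} \approx -4.1153 \cdot 10^{5}$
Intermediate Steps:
$s{\left(n \right)} = 2 n$
$f = 50$ ($f = 2 \cdot 25 = 50$)
$T{\left(j,K \right)} = \sqrt{K^{2} + j^{2}}$
$T{\left(\frac{1}{P + 241} - d{\left(-2 \right)},f \right)} - 411575 = \sqrt{50^{2} + \left(\frac{1}{-302 + 241} - -2\right)^{2}} - 411575 = \sqrt{2500 + \left(\frac{1}{-61} + 2\right)^{2}} - 411575 = \sqrt{2500 + \left(- \frac{1}{61} + 2\right)^{2}} - 411575 = \sqrt{2500 + \left(\frac{121}{61}\right)^{2}} - 411575 = \sqrt{2500 + \frac{14641}{3721}} - 411575 = \sqrt{\frac{9317141}{3721}} - 411575 = \frac{\sqrt{9317141}}{61} - 411575 = -411575 + \frac{\sqrt{9317141}}{61}$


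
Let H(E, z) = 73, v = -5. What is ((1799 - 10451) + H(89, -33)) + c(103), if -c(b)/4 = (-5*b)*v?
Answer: -18879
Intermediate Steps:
c(b) = -100*b (c(b) = -4*(-5*b)*(-5) = -100*b)
((1799 - 10451) + H(89, -33)) + c(103) = ((1799 - 10451) + 73) - 100*103 = (-8652 + 73) - 10300 = -8579 - 10300 = -18879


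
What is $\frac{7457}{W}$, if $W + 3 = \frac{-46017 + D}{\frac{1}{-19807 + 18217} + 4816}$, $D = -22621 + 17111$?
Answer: $- \frac{57101522623}{104900247} \approx -544.34$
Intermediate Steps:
$D = -5510$
$W = - \frac{104900247}{7657439}$ ($W = -3 + \frac{-46017 - 5510}{\frac{1}{-19807 + 18217} + 4816} = -3 - \frac{51527}{\frac{1}{-1590} + 4816} = -3 - \frac{51527}{- \frac{1}{1590} + 4816} = -3 - \frac{51527}{\frac{7657439}{1590}} = -3 - \frac{81927930}{7657439} = - \frac{104900247}{7657439} \approx -13.699$)
$\frac{7457}{W} = \frac{7457}{- \frac{104900247}{7657439}} = 7457 \left(- \frac{7657439}{104900247}\right) = - \frac{57101522623}{104900247}$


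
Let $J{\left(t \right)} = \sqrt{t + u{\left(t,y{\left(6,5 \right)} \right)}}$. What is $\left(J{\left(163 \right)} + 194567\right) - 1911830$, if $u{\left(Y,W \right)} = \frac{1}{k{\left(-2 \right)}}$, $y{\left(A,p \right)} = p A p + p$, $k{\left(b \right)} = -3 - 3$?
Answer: $-1717263 + \frac{\sqrt{5862}}{6} \approx -1.7173 \cdot 10^{6}$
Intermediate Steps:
$k{\left(b \right)} = -6$ ($k{\left(b \right)} = -3 - 3 = -6$)
$y{\left(A,p \right)} = p + A p^{2}$ ($y{\left(A,p \right)} = A p p + p = A p^{2} + p = p + A p^{2}$)
$u{\left(Y,W \right)} = - \frac{1}{6}$ ($u{\left(Y,W \right)} = \frac{1}{-6} = - \frac{1}{6}$)
$J{\left(t \right)} = \sqrt{- \frac{1}{6} + t}$ ($J{\left(t \right)} = \sqrt{t - \frac{1}{6}} = \sqrt{- \frac{1}{6} + t}$)
$\left(J{\left(163 \right)} + 194567\right) - 1911830 = \left(\frac{\sqrt{-6 + 36 \cdot 163}}{6} + 194567\right) - 1911830 = \left(\frac{\sqrt{-6 + 5868}}{6} + 194567\right) - 1911830 = \left(\frac{\sqrt{5862}}{6} + 194567\right) - 1911830 = \left(194567 + \frac{\sqrt{5862}}{6}\right) - 1911830 = -1717263 + \frac{\sqrt{5862}}{6}$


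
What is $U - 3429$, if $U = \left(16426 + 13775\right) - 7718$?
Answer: $19054$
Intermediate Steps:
$U = 22483$ ($U = 30201 - 7718 = 22483$)
$U - 3429 = 22483 - 3429 = 19054$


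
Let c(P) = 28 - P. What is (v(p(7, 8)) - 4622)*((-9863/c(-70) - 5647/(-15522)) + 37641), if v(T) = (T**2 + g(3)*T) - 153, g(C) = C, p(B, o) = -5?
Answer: -9718097169455/54327 ≈ -1.7888e+8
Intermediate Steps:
v(T) = -153 + T**2 + 3*T (v(T) = (T**2 + 3*T) - 153 = -153 + T**2 + 3*T)
(v(p(7, 8)) - 4622)*((-9863/c(-70) - 5647/(-15522)) + 37641) = ((-153 + (-5)**2 + 3*(-5)) - 4622)*((-9863/(28 - 1*(-70)) - 5647/(-15522)) + 37641) = ((-153 + 25 - 15) - 4622)*((-9863/(28 + 70) - 5647*(-1/15522)) + 37641) = (-143 - 4622)*((-9863/98 + 5647/15522) + 37641) = -4765*((-9863*1/98 + 5647/15522) + 37641) = -4765*((-1409/14 + 5647/15522) + 37641) = -4765*(-5447860/54327 + 37641) = -4765*2039474747/54327 = -9718097169455/54327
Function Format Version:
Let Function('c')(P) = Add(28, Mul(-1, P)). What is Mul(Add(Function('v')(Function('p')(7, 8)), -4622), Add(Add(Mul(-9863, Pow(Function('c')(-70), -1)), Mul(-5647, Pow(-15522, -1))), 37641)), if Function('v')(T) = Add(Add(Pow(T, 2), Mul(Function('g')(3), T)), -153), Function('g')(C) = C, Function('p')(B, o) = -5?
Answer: Rational(-9718097169455, 54327) ≈ -1.7888e+8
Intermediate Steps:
Function('v')(T) = Add(-153, Pow(T, 2), Mul(3, T)) (Function('v')(T) = Add(Add(Pow(T, 2), Mul(3, T)), -153) = Add(-153, Pow(T, 2), Mul(3, T)))
Mul(Add(Function('v')(Function('p')(7, 8)), -4622), Add(Add(Mul(-9863, Pow(Function('c')(-70), -1)), Mul(-5647, Pow(-15522, -1))), 37641)) = Mul(Add(Add(-153, Pow(-5, 2), Mul(3, -5)), -4622), Add(Add(Mul(-9863, Pow(Add(28, Mul(-1, -70)), -1)), Mul(-5647, Pow(-15522, -1))), 37641)) = Mul(Add(Add(-153, 25, -15), -4622), Add(Add(Mul(-9863, Pow(Add(28, 70), -1)), Mul(-5647, Rational(-1, 15522))), 37641)) = Mul(Add(-143, -4622), Add(Add(Mul(-9863, Pow(98, -1)), Rational(5647, 15522)), 37641)) = Mul(-4765, Add(Add(Mul(-9863, Rational(1, 98)), Rational(5647, 15522)), 37641)) = Mul(-4765, Add(Add(Rational(-1409, 14), Rational(5647, 15522)), 37641)) = Mul(-4765, Add(Rational(-5447860, 54327), 37641)) = Mul(-4765, Rational(2039474747, 54327)) = Rational(-9718097169455, 54327)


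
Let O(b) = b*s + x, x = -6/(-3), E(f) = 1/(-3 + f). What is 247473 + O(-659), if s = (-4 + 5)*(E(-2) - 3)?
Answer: 1247919/5 ≈ 2.4958e+5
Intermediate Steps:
x = 2 (x = -6*(-⅓) = 2)
s = -16/5 (s = (-4 + 5)*(1/(-3 - 2) - 3) = 1*(1/(-5) - 3) = 1*(-⅕ - 3) = 1*(-16/5) = -16/5 ≈ -3.2000)
O(b) = 2 - 16*b/5 (O(b) = b*(-16/5) + 2 = -16*b/5 + 2 = 2 - 16*b/5)
247473 + O(-659) = 247473 + (2 - 16/5*(-659)) = 247473 + (2 + 10544/5) = 247473 + 10554/5 = 1247919/5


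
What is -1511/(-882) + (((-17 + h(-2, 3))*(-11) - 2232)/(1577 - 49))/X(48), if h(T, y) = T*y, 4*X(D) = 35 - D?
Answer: 2312276/1095003 ≈ 2.1117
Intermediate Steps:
X(D) = 35/4 - D/4 (X(D) = (35 - D)/4 = 35/4 - D/4)
-1511/(-882) + (((-17 + h(-2, 3))*(-11) - 2232)/(1577 - 49))/X(48) = -1511/(-882) + (((-17 - 2*3)*(-11) - 2232)/(1577 - 49))/(35/4 - ¼*48) = -1511*(-1/882) + (((-17 - 6)*(-11) - 2232)/1528)/(35/4 - 12) = 1511/882 + ((-23*(-11) - 2232)*(1/1528))/(-13/4) = 1511/882 + ((253 - 2232)*(1/1528))*(-4/13) = 1511/882 - 1979*1/1528*(-4/13) = 1511/882 - 1979/1528*(-4/13) = 1511/882 + 1979/4966 = 2312276/1095003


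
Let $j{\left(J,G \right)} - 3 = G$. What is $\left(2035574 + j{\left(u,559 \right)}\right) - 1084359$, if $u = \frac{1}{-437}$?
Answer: $951777$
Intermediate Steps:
$u = - \frac{1}{437} \approx -0.0022883$
$j{\left(J,G \right)} = 3 + G$
$\left(2035574 + j{\left(u,559 \right)}\right) - 1084359 = \left(2035574 + \left(3 + 559\right)\right) - 1084359 = \left(2035574 + 562\right) - 1084359 = 2036136 - 1084359 = 951777$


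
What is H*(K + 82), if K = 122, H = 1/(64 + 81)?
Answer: 204/145 ≈ 1.4069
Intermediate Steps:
H = 1/145 ≈ 0.0068966
H*(K + 82) = (122 + 82)/145 = (1/145)*204 = 204/145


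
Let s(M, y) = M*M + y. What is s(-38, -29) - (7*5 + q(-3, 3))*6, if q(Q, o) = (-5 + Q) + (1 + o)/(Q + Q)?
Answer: 1257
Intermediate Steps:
s(M, y) = y + M² (s(M, y) = M² + y = y + M²)
q(Q, o) = -5 + Q + (1 + o)/(2*Q) (q(Q, o) = (-5 + Q) + (1 + o)/((2*Q)) = (-5 + Q) + (1 + o)*(1/(2*Q)) = (-5 + Q) + (1 + o)/(2*Q) = -5 + Q + (1 + o)/(2*Q))
s(-38, -29) - (7*5 + q(-3, 3))*6 = (-29 + (-38)²) - (7*5 + (½)*(1 + 3 + 2*(-3)*(-5 - 3))/(-3))*6 = (-29 + 1444) - (35 + (½)*(-⅓)*(1 + 3 + 2*(-3)*(-8)))*6 = 1415 - (35 + (½)*(-⅓)*(1 + 3 + 48))*6 = 1415 - (35 + (½)*(-⅓)*52)*6 = 1415 - (35 - 26/3)*6 = 1415 - 79*6/3 = 1415 - 1*158 = 1415 - 158 = 1257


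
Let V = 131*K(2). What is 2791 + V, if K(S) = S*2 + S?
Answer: 3577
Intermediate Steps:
K(S) = 3*S (K(S) = 2*S + S = 3*S)
V = 786 (V = 131*(3*2) = 131*6 = 786)
2791 + V = 2791 + 786 = 3577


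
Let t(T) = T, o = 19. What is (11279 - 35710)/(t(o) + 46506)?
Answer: -24431/46525 ≈ -0.52512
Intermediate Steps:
(11279 - 35710)/(t(o) + 46506) = (11279 - 35710)/(19 + 46506) = -24431/46525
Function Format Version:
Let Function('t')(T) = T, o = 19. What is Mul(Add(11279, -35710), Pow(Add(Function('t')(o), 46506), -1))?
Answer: Rational(-24431, 46525) ≈ -0.52512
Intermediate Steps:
Mul(Add(11279, -35710), Pow(Add(Function('t')(o), 46506), -1)) = Mul(Add(11279, -35710), Pow(Add(19, 46506), -1)) = Mul(-24431, Pow(46525, -1)) = Mul(-24431, Rational(1, 46525)) = Rational(-24431, 46525)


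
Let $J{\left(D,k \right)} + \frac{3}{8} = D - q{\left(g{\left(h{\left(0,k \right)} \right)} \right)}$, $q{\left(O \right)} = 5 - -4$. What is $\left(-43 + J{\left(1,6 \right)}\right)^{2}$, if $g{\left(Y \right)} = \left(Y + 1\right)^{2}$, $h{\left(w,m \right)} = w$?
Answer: $\frac{168921}{64} \approx 2639.4$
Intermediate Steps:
$g{\left(Y \right)} = \left(1 + Y\right)^{2}$
$q{\left(O \right)} = 9$ ($q{\left(O \right)} = 5 + 4 = 9$)
$J{\left(D,k \right)} = - \frac{75}{8} + D$ ($J{\left(D,k \right)} = - \frac{3}{8} + \left(D - 9\right) = - \frac{3}{8} + \left(-9 + D\right) = - \frac{75}{8} + D$)
$\left(-43 + J{\left(1,6 \right)}\right)^{2} = \left(-43 + \left(- \frac{75}{8} + 1\right)\right)^{2} = \left(-43 - \frac{67}{8}\right)^{2} = \left(- \frac{411}{8}\right)^{2} = \frac{168921}{64}$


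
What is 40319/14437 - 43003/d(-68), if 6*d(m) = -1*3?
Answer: 1241708941/14437 ≈ 86009.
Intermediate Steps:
d(m) = -½ (d(m) = (-1*3)/6 = (⅙)*(-3) = -½)
40319/14437 - 43003/d(-68) = 40319/14437 - 43003/(-½) = 40319*(1/14437) - 43003*(-2) = 40319/14437 + 86006 = 1241708941/14437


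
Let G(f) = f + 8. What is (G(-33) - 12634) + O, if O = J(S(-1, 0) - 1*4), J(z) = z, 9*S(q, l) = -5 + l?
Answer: -113972/9 ≈ -12664.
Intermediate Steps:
G(f) = 8 + f
S(q, l) = -5/9 + l/9 (S(q, l) = (-5 + l)/9 = -5/9 + l/9)
O = -41/9 (O = (-5/9 + (⅑)*0) - 1*4 = (-5/9 + 0) - 4 = -5/9 - 4 = -41/9 ≈ -4.5556)
(G(-33) - 12634) + O = ((8 - 33) - 12634) - 41/9 = (-25 - 12634) - 41/9 = -12659 - 41/9 = -113972/9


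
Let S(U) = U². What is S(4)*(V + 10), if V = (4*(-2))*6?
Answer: -608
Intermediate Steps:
V = -48 (V = -8*6 = -48)
S(4)*(V + 10) = 4²*(-48 + 10) = 16*(-38) = -608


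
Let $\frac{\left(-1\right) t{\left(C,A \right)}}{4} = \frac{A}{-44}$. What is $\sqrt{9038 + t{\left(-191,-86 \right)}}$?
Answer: $\frac{2 \sqrt{273163}}{11} \approx 95.027$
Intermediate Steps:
$t{\left(C,A \right)} = \frac{A}{11}$ ($t{\left(C,A \right)} = - 4 \frac{A}{-44} = - 4 A \left(- \frac{1}{44}\right) = - 4 \left(- \frac{A}{44}\right) = \frac{A}{11}$)
$\sqrt{9038 + t{\left(-191,-86 \right)}} = \sqrt{9038 + \frac{1}{11} \left(-86\right)} = \sqrt{9038 - \frac{86}{11}} = \sqrt{\frac{99332}{11}} = \frac{2 \sqrt{273163}}{11}$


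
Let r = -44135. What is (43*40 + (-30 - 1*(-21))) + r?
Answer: -42424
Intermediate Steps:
(43*40 + (-30 - 1*(-21))) + r = (43*40 + (-30 - 1*(-21))) - 44135 = (1720 + (-30 + 21)) - 44135 = (1720 - 9) - 44135 = 1711 - 44135 = -42424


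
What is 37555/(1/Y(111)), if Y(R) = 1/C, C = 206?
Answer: 37555/206 ≈ 182.31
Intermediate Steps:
Y(R) = 1/206
37555/(1/Y(111)) = 37555/(1/(1/206)) = 37555/206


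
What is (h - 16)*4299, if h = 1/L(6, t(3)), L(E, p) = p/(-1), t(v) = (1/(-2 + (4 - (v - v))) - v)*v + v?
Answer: -203486/3 ≈ -67829.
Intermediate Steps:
t(v) = v + v*(½ - v) (t(v) = (1/(-2 + (4 - 1*0)) - v)*v + v = (1/(-2 + (4 + 0)) - v)*v + v = (1/(-2 + 4) - v)*v + v = (1/2 - v)*v + v = (½ - v)*v + v = v*(½ - v) + v = v + v*(½ - v))
L(E, p) = -p (L(E, p) = p*(-1) = -p)
h = 2/9 (h = 1/(-3*(3 - 2*3)/2) = 1/(-3*(3 - 6)/2) = 1/(-3*(-3)/2) = 1/(-1*(-9/2)) = 1/(9/2) = 2/9 ≈ 0.22222)
(h - 16)*4299 = (2/9 - 16)*4299 = -142/9*4299 = -203486/3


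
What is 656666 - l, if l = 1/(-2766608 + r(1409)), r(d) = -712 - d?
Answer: 1818130197515/2768729 ≈ 6.5667e+5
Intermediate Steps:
l = -1/2768729 (l = 1/(-2766608 + (-712 - 1*1409)) = 1/(-2766608 + (-712 - 1409)) = 1/(-2766608 - 2121) = 1/(-2768729) = -1/2768729 ≈ -3.6118e-7)
656666 - l = 656666 - 1*(-1/2768729) = 656666 + 1/2768729 = 1818130197515/2768729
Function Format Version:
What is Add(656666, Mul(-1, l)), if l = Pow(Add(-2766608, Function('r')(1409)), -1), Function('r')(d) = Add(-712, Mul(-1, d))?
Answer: Rational(1818130197515, 2768729) ≈ 6.5667e+5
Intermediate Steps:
l = Rational(-1, 2768729) (l = Pow(Add(-2766608, Add(-712, Mul(-1, 1409))), -1) = Pow(Add(-2766608, Add(-712, -1409)), -1) = Pow(Add(-2766608, -2121), -1) = Pow(-2768729, -1) = Rational(-1, 2768729) ≈ -3.6118e-7)
Add(656666, Mul(-1, l)) = Add(656666, Mul(-1, Rational(-1, 2768729))) = Add(656666, Rational(1, 2768729)) = Rational(1818130197515, 2768729)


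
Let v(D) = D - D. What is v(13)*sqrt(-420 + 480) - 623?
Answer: -623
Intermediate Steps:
v(D) = 0
v(13)*sqrt(-420 + 480) - 623 = 0*sqrt(-420 + 480) - 623 = 0*sqrt(60) - 623 = 0*(2*sqrt(15)) - 623 = 0 - 623 = -623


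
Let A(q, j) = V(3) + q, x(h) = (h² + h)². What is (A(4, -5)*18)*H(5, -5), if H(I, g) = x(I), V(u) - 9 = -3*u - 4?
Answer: 0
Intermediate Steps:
x(h) = (h + h²)²
V(u) = 5 - 3*u (V(u) = 9 + (-3*u - 4) = 9 + (-4 - 3*u) = 5 - 3*u)
A(q, j) = -4 + q (A(q, j) = (5 - 3*3) + q = (5 - 9) + q = -4 + q)
H(I, g) = I²*(1 + I)²
(A(4, -5)*18)*H(5, -5) = ((-4 + 4)*18)*(5²*(1 + 5)²) = (0*18)*(25*6²) = 0*(25*36) = 0*900 = 0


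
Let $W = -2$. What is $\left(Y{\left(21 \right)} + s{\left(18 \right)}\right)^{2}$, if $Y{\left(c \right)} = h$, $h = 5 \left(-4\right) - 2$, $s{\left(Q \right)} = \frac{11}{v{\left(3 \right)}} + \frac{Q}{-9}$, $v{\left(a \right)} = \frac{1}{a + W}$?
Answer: $169$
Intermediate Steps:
$v{\left(a \right)} = \frac{1}{-2 + a}$ ($v{\left(a \right)} = \frac{1}{a - 2} = \frac{1}{-2 + a}$)
$s{\left(Q \right)} = 11 - \frac{Q}{9}$ ($s{\left(Q \right)} = \frac{11}{\frac{1}{-2 + 3}} + \frac{Q}{-9} = \frac{11}{1^{-1}} + Q \left(- \frac{1}{9}\right) = \frac{11}{1} - \frac{Q}{9} = 11 \cdot 1 - \frac{Q}{9} = 11 - \frac{Q}{9}$)
$h = -22$ ($h = -20 - 2 = -22$)
$Y{\left(c \right)} = -22$
$\left(Y{\left(21 \right)} + s{\left(18 \right)}\right)^{2} = \left(-22 + \left(11 - 2\right)\right)^{2} = \left(-22 + 9\right)^{2} = \left(-13\right)^{2} = 169$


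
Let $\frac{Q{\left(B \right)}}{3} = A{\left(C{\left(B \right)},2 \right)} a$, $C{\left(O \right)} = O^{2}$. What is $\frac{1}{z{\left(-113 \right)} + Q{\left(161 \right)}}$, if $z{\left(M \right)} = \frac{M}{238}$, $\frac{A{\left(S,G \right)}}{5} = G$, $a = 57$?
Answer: $\frac{238}{406867} \approx 0.00058496$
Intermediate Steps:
$A{\left(S,G \right)} = 5 G$
$z{\left(M \right)} = \frac{M}{238}$ ($z{\left(M \right)} = M \frac{1}{238} = \frac{M}{238}$)
$Q{\left(B \right)} = 1710$ ($Q{\left(B \right)} = 3 \cdot 5 \cdot 2 \cdot 57 = 3 \cdot 10 \cdot 57 = 3 \cdot 570 = 1710$)
$\frac{1}{z{\left(-113 \right)} + Q{\left(161 \right)}} = \frac{1}{\frac{1}{238} \left(-113\right) + 1710} = \frac{1}{- \frac{113}{238} + 1710} = \frac{1}{\frac{406867}{238}} = \frac{238}{406867}$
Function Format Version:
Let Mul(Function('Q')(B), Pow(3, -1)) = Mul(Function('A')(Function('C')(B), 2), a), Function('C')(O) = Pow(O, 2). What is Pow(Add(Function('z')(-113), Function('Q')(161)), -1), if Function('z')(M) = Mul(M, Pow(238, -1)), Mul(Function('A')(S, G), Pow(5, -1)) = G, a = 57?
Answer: Rational(238, 406867) ≈ 0.00058496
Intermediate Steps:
Function('A')(S, G) = Mul(5, G)
Function('z')(M) = Mul(Rational(1, 238), M) (Function('z')(M) = Mul(M, Rational(1, 238)) = Mul(Rational(1, 238), M))
Function('Q')(B) = 1710 (Function('Q')(B) = Mul(3, Mul(Mul(5, 2), 57)) = Mul(3, Mul(10, 57)) = Mul(3, 570) = 1710)
Pow(Add(Function('z')(-113), Function('Q')(161)), -1) = Pow(Add(Mul(Rational(1, 238), -113), 1710), -1) = Pow(Add(Rational(-113, 238), 1710), -1) = Pow(Rational(406867, 238), -1) = Rational(238, 406867)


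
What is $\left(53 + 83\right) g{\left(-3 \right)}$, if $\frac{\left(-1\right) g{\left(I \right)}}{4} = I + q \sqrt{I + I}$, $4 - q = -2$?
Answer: $1632 - 3264 i \sqrt{6} \approx 1632.0 - 7995.1 i$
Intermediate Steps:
$q = 6$ ($q = 4 - -2 = 4 + 2 = 6$)
$g{\left(I \right)} = - 4 I - 24 \sqrt{2} \sqrt{I}$ ($g{\left(I \right)} = - 4 \left(I + 6 \sqrt{I + I}\right) = - 4 \left(I + 6 \sqrt{2 I}\right) = - 4 \left(I + 6 \sqrt{2} \sqrt{I}\right) = - 4 I - 24 \sqrt{2} \sqrt{I}$)
$\left(53 + 83\right) g{\left(-3 \right)} = \left(53 + 83\right) \left(\left(-4\right) \left(-3\right) - 24 \sqrt{2} \sqrt{-3}\right) = 136 \left(12 - 24 \sqrt{2} i \sqrt{3}\right) = 136 \left(12 - 24 i \sqrt{6}\right) = 1632 - 3264 i \sqrt{6}$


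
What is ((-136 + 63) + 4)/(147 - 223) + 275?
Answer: 20969/76 ≈ 275.91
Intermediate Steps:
((-136 + 63) + 4)/(147 - 223) + 275 = (-73 + 4)/(-76) + 275 = -69*(-1/76) + 275 = 69/76 + 275 = 20969/76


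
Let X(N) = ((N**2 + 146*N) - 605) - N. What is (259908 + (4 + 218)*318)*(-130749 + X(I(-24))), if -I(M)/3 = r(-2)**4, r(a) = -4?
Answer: 114721243440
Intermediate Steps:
I(M) = -768 (I(M) = -3*(-4)**4 = -3*256 = -768)
X(N) = -605 + N**2 + 145*N (X(N) = (-605 + N**2 + 146*N) - N = -605 + N**2 + 145*N)
(259908 + (4 + 218)*318)*(-130749 + X(I(-24))) = (259908 + (4 + 218)*318)*(-130749 + (-605 + (-768)**2 + 145*(-768))) = (259908 + 222*318)*(-130749 + (-605 + 589824 - 111360)) = (259908 + 70596)*(-130749 + 477859) = 330504*347110 = 114721243440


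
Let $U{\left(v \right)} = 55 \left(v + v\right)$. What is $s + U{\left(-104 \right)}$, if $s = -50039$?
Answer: $-61479$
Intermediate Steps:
$U{\left(v \right)} = 110 v$ ($U{\left(v \right)} = 55 \cdot 2 v = 110 v$)
$s + U{\left(-104 \right)} = -50039 + 110 \left(-104\right) = -50039 - 11440 = -61479$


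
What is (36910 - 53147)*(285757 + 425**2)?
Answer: -7572644534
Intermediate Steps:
(36910 - 53147)*(285757 + 425**2) = -16237*(285757 + 180625) = -16237*466382 = -7572644534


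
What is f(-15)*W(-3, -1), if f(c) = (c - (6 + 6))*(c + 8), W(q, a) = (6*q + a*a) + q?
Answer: -3780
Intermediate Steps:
W(q, a) = a² + 7*q (W(q, a) = (6*q + a²) + q = (a² + 6*q) + q = a² + 7*q)
f(c) = (-12 + c)*(8 + c) (f(c) = (c - 1*12)*(8 + c) = (c - 12)*(8 + c) = (-12 + c)*(8 + c))
f(-15)*W(-3, -1) = (-96 + (-15)² - 4*(-15))*((-1)² + 7*(-3)) = (-96 + 225 + 60)*(1 - 21) = 189*(-20) = -3780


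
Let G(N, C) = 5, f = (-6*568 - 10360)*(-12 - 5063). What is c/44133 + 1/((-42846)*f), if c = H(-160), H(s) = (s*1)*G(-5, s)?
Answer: -798336378574711/44041224243735600 ≈ -0.018127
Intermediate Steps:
f = 69872600 (f = (-3408 - 10360)*(-5075) = -13768*(-5075) = 69872600)
H(s) = 5*s (H(s) = (s*1)*5 = s*5 = 5*s)
c = -800 (c = 5*(-160) = -800)
c/44133 + 1/((-42846)*f) = -800/44133 + 1/(-42846*69872600) = -800*1/44133 - 1/42846*1/69872600 = -800/44133 - 1/2993761419600 = -798336378574711/44041224243735600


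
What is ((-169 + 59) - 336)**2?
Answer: 198916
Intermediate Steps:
((-169 + 59) - 336)**2 = (-110 - 336)**2 = (-446)**2 = 198916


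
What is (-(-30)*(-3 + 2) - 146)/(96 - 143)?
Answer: 176/47 ≈ 3.7447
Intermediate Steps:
(-(-30)*(-3 + 2) - 146)/(96 - 143) = (-(-30)*(-1) - 146)/(-47) = (-10*3 - 146)*(-1/47) = (-30 - 146)*(-1/47) = -176*(-1/47) = 176/47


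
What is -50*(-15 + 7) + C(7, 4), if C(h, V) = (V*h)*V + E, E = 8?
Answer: 520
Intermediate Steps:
C(h, V) = 8 + h*V² (C(h, V) = (V*h)*V + 8 = h*V² + 8 = 8 + h*V²)
-50*(-15 + 7) + C(7, 4) = -50*(-15 + 7) + (8 + 7*4²) = -50*(-8) + (8 + 7*16) = 400 + (8 + 112) = 400 + 120 = 520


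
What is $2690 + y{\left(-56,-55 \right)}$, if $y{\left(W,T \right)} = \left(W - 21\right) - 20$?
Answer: $2593$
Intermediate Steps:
$y{\left(W,T \right)} = -41 + W$ ($y{\left(W,T \right)} = \left(-21 + W\right) - 20 = -41 + W$)
$2690 + y{\left(-56,-55 \right)} = 2690 - 97 = 2593$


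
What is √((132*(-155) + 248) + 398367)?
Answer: √378155 ≈ 614.94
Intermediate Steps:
√((132*(-155) + 248) + 398367) = √((-20460 + 248) + 398367) = √(-20212 + 398367) = √378155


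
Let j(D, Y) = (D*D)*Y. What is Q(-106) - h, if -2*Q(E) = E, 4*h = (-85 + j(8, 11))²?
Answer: -382949/4 ≈ -95737.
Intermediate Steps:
j(D, Y) = Y*D² (j(D, Y) = D²*Y = Y*D²)
h = 383161/4 (h = (-85 + 11*8²)²/4 = (-85 + 11*64)²/4 = (-85 + 704)²/4 = (¼)*619² = (¼)*383161 = 383161/4 ≈ 95790.)
Q(E) = -E/2
Q(-106) - h = -½*(-106) - 1*383161/4 = 53 - 383161/4 = -382949/4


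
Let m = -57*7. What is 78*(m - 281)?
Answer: -53040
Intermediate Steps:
m = -399
78*(m - 281) = 78*(-399 - 281) = 78*(-680) = -53040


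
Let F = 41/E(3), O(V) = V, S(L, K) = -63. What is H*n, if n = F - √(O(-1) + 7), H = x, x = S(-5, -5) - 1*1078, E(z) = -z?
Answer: 46781/3 + 1141*√6 ≈ 18389.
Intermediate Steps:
F = -41/3 (F = 41/((-1*3)) = 41/(-3) = 41*(-⅓) = -41/3 ≈ -13.667)
x = -1141 (x = -63 - 1*1078 = -63 - 1078 = -1141)
H = -1141
n = -41/3 - √6 (n = -41/3 - √(-1 + 7) = -41/3 - √6 ≈ -16.116)
H*n = -1141*(-41/3 - √6) = 46781/3 + 1141*√6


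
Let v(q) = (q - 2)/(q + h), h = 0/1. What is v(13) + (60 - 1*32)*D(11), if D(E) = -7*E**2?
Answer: -308297/13 ≈ -23715.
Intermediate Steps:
h = 0 (h = 0*1 = 0)
v(q) = (-2 + q)/q (v(q) = (q - 2)/(q + 0) = (-2 + q)/q)
v(13) + (60 - 1*32)*D(11) = (-2 + 13)/13 + (60 - 1*32)*(-7*11**2) = (1/13)*11 + (60 - 32)*(-7*121) = 11/13 + 28*(-847) = 11/13 - 23716 = -308297/13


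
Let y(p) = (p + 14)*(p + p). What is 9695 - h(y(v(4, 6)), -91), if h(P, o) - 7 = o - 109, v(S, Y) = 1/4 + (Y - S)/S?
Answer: 9888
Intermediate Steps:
v(S, Y) = ¼ + (Y - S)/S (v(S, Y) = 1*(¼) + (Y - S)/S = ¼ + (Y - S)/S)
y(p) = 2*p*(14 + p) (y(p) = (14 + p)*(2*p) = 2*p*(14 + p))
h(P, o) = -102 + o (h(P, o) = 7 + (o - 109) = 7 + (-109 + o) = -102 + o)
9695 - h(y(v(4, 6)), -91) = 9695 - (-102 - 91) = 9695 - 1*(-193) = 9695 + 193 = 9888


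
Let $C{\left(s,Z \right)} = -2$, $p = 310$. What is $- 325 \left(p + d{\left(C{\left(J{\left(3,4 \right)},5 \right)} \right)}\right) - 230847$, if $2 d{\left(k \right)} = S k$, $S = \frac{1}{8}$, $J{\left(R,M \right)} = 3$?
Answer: $- \frac{2652451}{8} \approx -3.3156 \cdot 10^{5}$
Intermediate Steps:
$S = \frac{1}{8} \approx 0.125$
$d{\left(k \right)} = \frac{k}{16}$ ($d{\left(k \right)} = \frac{\frac{1}{8} k}{2} = \frac{k}{16}$)
$- 325 \left(p + d{\left(C{\left(J{\left(3,4 \right)},5 \right)} \right)}\right) - 230847 = - 325 \left(310 + \frac{1}{16} \left(-2\right)\right) - 230847 = - 325 \left(310 - \frac{1}{8}\right) - 230847 = \left(-325\right) \frac{2479}{8} - 230847 = - \frac{805675}{8} - 230847 = - \frac{2652451}{8}$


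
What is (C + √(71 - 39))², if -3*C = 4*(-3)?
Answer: 48 + 32*√2 ≈ 93.255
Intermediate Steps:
C = 4 (C = -4*(-3)/3 = -⅓*(-12) = 4)
(C + √(71 - 39))² = (4 + √(71 - 39))² = (4 + √32)² = (4 + 4*√2)²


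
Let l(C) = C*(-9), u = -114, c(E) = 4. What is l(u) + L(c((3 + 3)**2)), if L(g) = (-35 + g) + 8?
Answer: 1003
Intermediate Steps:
l(C) = -9*C
L(g) = -27 + g
l(u) + L(c((3 + 3)**2)) = -9*(-114) + (-27 + 4) = 1026 - 23 = 1003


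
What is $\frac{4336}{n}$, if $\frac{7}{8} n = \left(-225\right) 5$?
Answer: $- \frac{3794}{1125} \approx -3.3724$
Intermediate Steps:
$n = - \frac{9000}{7}$ ($n = \frac{8 \left(\left(-225\right) 5\right)}{7} = \frac{8}{7} \left(-1125\right) = - \frac{9000}{7} \approx -1285.7$)
$\frac{4336}{n} = \frac{4336}{- \frac{9000}{7}} = 4336 \left(- \frac{7}{9000}\right) = - \frac{3794}{1125}$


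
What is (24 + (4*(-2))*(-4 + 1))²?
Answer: 2304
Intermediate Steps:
(24 + (4*(-2))*(-4 + 1))² = (24 - 8*(-3))² = (24 + 24)² = 48² = 2304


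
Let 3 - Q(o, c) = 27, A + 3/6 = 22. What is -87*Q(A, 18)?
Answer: 2088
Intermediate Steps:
A = 43/2 (A = -½ + 22 = 43/2 ≈ 21.500)
Q(o, c) = -24 (Q(o, c) = 3 - 1*27 = 3 - 27 = -24)
-87*Q(A, 18) = -87*(-24) = 2088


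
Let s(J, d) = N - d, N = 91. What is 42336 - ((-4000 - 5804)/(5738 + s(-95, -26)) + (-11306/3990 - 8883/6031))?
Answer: 596568469601584/14089290495 ≈ 42342.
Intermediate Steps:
s(J, d) = 91 - d
42336 - ((-4000 - 5804)/(5738 + s(-95, -26)) + (-11306/3990 - 8883/6031)) = 42336 - ((-4000 - 5804)/(5738 + (91 - 1*(-26))) + (-11306/3990 - 8883/6031)) = 42336 - (-9804/(5738 + (91 + 26)) + (-11306*1/3990 - 8883*1/6031)) = 42336 - (-9804/(5738 + 117) + (-5653/1995 - 8883/6031)) = 42336 - (-9804/5855 - 51814828/12031845) = 42336 - 1*(-84267205264/14089290495) = 42336 + 84267205264/14089290495 = 596568469601584/14089290495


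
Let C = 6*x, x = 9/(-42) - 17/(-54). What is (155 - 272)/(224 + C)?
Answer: -7371/14150 ≈ -0.52092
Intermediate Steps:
x = 19/189 (x = 9*(-1/42) - 17*(-1/54) = -3/14 + 17/54 = 19/189 ≈ 0.10053)
C = 38/63 (C = 6*(19/189) = 38/63 ≈ 0.60317)
(155 - 272)/(224 + C) = (155 - 272)/(224 + 38/63) = -117/14150/63 = -117*63/14150 = -7371/14150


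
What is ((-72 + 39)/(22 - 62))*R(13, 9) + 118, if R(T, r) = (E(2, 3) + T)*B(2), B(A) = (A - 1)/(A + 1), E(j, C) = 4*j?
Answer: 4951/40 ≈ 123.78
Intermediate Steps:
B(A) = (-1 + A)/(1 + A)
R(T, r) = 8/3 + T/3 (R(T, r) = (4*2 + T)*((-1 + 2)/(1 + 2)) = (8 + T)*(1/3) = (8 + T)*((⅓)*1) = (8 + T)*(⅓) = 8/3 + T/3)
((-72 + 39)/(22 - 62))*R(13, 9) + 118 = ((-72 + 39)/(22 - 62))*(8/3 + (⅓)*13) + 118 = (-33/(-40))*(8/3 + 13/3) + 118 = -33*(-1/40)*7 + 118 = (33/40)*7 + 118 = 231/40 + 118 = 4951/40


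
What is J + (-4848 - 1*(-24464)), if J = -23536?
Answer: -3920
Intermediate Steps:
J + (-4848 - 1*(-24464)) = -23536 + (-4848 - 1*(-24464)) = -23536 + (-4848 + 24464) = -23536 + 19616 = -3920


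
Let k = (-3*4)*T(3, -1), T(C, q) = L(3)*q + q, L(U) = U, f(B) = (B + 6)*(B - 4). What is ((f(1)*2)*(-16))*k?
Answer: 32256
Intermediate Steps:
f(B) = (-4 + B)*(6 + B) (f(B) = (6 + B)*(-4 + B) = (-4 + B)*(6 + B))
T(C, q) = 4*q (T(C, q) = 3*q + q = 4*q)
k = 48 (k = (-3*4)*(4*(-1)) = -12*(-4) = 48)
((f(1)*2)*(-16))*k = (((-24 + 1² + 2*1)*2)*(-16))*48 = (((-24 + 1 + 2)*2)*(-16))*48 = (-21*2*(-16))*48 = -42*(-16)*48 = 672*48 = 32256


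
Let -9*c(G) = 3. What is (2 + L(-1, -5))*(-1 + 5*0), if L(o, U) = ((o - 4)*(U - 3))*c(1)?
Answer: 34/3 ≈ 11.333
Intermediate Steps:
c(G) = -1/3 (c(G) = -1/9*3 = -1/3)
L(o, U) = -(-4 + o)*(-3 + U)/3 (L(o, U) = ((o - 4)*(U - 3))*(-1/3) = ((-4 + o)*(-3 + U))*(-1/3) = -(-4 + o)*(-3 + U)/3)
(2 + L(-1, -5))*(-1 + 5*0) = (2 + (-4 - 1 + (4/3)*(-5) - 1/3*(-5)*(-1)))*(-1 + 5*0) = (2 + (-4 - 1 - 20/3 - 5/3))*(-1 + 0) = (2 - 40/3)*(-1) = -34/3*(-1) = 34/3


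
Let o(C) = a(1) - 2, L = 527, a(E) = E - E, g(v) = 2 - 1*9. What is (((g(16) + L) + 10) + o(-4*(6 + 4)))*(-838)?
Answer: -442464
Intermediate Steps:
g(v) = -7 (g(v) = 2 - 9 = -7)
a(E) = 0
o(C) = -2 (o(C) = 0 - 2 = -2)
(((g(16) + L) + 10) + o(-4*(6 + 4)))*(-838) = (((-7 + 527) + 10) - 2)*(-838) = ((520 + 10) - 2)*(-838) = (530 - 2)*(-838) = 528*(-838) = -442464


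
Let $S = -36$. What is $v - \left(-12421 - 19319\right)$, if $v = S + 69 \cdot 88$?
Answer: $37776$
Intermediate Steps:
$v = 6036$ ($v = -36 + 69 \cdot 88 = -36 + 6072 = 6036$)
$v - \left(-12421 - 19319\right) = 6036 - \left(-12421 - 19319\right) = 6036 - -31740 = 6036 + 31740 = 37776$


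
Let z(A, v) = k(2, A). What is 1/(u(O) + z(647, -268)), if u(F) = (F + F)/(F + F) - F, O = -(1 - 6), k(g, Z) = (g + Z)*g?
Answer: 1/1294 ≈ 0.00077280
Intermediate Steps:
k(g, Z) = g*(Z + g) (k(g, Z) = (Z + g)*g = g*(Z + g))
z(A, v) = 4 + 2*A (z(A, v) = 2*(A + 2) = 2*(2 + A) = 4 + 2*A)
O = 5 (O = -1*(-5) = 5)
u(F) = 1 - F (u(F) = (2*F)/((2*F)) - F = (2*F)*(1/(2*F)) - F = 1 - F)
1/(u(O) + z(647, -268)) = 1/((1 - 1*5) + (4 + 2*647)) = 1/((1 - 5) + (4 + 1294)) = 1/(-4 + 1298) = 1/1294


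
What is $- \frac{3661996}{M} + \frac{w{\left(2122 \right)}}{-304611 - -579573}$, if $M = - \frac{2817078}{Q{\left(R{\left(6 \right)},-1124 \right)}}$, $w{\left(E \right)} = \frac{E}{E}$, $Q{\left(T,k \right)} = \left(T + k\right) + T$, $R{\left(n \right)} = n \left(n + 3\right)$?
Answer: $- \frac{56834460957853}{43032744502} \approx -1320.7$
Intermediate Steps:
$R{\left(n \right)} = n \left(3 + n\right)$
$Q{\left(T,k \right)} = k + 2 T$
$w{\left(E \right)} = 1$
$M = \frac{1408539}{508}$ ($M = - \frac{2817078}{-1124 + 2 \cdot 6 \left(3 + 6\right)} = - \frac{2817078}{-1124 + 2 \cdot 6 \cdot 9} = - \frac{2817078}{-1124 + 2 \cdot 54} = - \frac{2817078}{-1124 + 108} = - \frac{2817078}{-1016} = \left(-2817078\right) \left(- \frac{1}{1016}\right) = \frac{1408539}{508} \approx 2772.7$)
$- \frac{3661996}{M} + \frac{w{\left(2122 \right)}}{-304611 - -579573} = - \frac{3661996}{\frac{1408539}{508}} + 1 \frac{1}{-304611 - -579573} = \left(-3661996\right) \frac{508}{1408539} + 1 \frac{1}{-304611 + 579573} = - \frac{1860293968}{1408539} + 1 \cdot \frac{1}{274962} = - \frac{1860293968}{1408539} + \frac{1}{274962} = - \frac{56834460957853}{43032744502}$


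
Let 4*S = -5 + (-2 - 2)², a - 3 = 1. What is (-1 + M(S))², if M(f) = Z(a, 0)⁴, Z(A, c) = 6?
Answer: 1677025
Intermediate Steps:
a = 4 (a = 3 + 1 = 4)
S = 11/4 (S = (-5 + (-2 - 2)²)/4 = (-5 + (-4)²)/4 = (-5 + 16)/4 = (¼)*11 = 11/4 ≈ 2.7500)
M(f) = 1296 (M(f) = 6⁴ = 1296)
(-1 + M(S))² = (-1 + 1296)² = 1295² = 1677025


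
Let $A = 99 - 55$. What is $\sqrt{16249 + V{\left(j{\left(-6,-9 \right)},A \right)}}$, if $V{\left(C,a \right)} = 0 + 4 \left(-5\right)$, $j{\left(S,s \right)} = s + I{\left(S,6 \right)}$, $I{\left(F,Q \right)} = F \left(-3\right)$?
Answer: $\sqrt{16229} \approx 127.39$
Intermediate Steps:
$I{\left(F,Q \right)} = - 3 F$
$A = 44$ ($A = 99 - 55 = 44$)
$j{\left(S,s \right)} = s - 3 S$
$V{\left(C,a \right)} = -20$ ($V{\left(C,a \right)} = 0 - 20 = -20$)
$\sqrt{16249 + V{\left(j{\left(-6,-9 \right)},A \right)}} = \sqrt{16249 - 20} = \sqrt{16229}$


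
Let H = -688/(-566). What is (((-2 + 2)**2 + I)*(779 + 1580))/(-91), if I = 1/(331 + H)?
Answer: -95371/1222221 ≈ -0.078031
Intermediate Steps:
H = 344/283 (H = -688*(-1/566) = 344/283 ≈ 1.2155)
I = 283/94017 (I = 1/(331 + 344/283) = 1/(94017/283) = 283/94017 ≈ 0.0030101)
(((-2 + 2)**2 + I)*(779 + 1580))/(-91) = (((-2 + 2)**2 + 283/94017)*(779 + 1580))/(-91) = ((0**2 + 283/94017)*2359)*(-1/91) = ((0 + 283/94017)*2359)*(-1/91) = ((283/94017)*2359)*(-1/91) = (95371/13431)*(-1/91) = -95371/1222221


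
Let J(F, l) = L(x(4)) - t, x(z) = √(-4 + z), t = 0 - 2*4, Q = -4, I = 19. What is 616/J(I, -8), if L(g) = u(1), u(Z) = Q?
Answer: 154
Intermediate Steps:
u(Z) = -4
t = -8 (t = 0 - 8 = -8)
L(g) = -4
J(F, l) = 4 (J(F, l) = -4 - 1*(-8) = -4 + 8 = 4)
616/J(I, -8) = 616/4 = 616*(¼) = 154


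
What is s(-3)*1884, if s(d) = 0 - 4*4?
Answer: -30144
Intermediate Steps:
s(d) = -16 (s(d) = 0 - 16 = -16)
s(-3)*1884 = -16*1884 = -30144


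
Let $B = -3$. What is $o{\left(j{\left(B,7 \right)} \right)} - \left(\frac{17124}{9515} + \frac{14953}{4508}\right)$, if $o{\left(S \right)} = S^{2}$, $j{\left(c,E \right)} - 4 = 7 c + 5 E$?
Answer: $\frac{13678060093}{42893620} \approx 318.88$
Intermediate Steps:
$j{\left(c,E \right)} = 4 + 5 E + 7 c$ ($j{\left(c,E \right)} = 4 + \left(7 c + 5 E\right) = 4 + \left(5 E + 7 c\right) = 4 + 5 E + 7 c$)
$o{\left(j{\left(B,7 \right)} \right)} - \left(\frac{17124}{9515} + \frac{14953}{4508}\right) = \left(4 + 5 \cdot 7 + 7 \left(-3\right)\right)^{2} - \left(\frac{17124}{9515} + \frac{14953}{4508}\right) = \left(4 + 35 - 21\right)^{2} - \left(17124 \cdot \frac{1}{9515} + 14953 \cdot \frac{1}{4508}\right) = 18^{2} - \left(\frac{17124}{9515} + \frac{14953}{4508}\right) = 324 - \frac{219472787}{42893620} = \frac{13678060093}{42893620}$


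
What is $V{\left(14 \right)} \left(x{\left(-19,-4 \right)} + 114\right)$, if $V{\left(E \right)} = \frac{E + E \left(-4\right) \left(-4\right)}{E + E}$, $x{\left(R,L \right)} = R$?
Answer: $\frac{1615}{2} \approx 807.5$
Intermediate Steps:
$V{\left(E \right)} = \frac{17}{2}$ ($V{\left(E \right)} = \frac{E + - 4 E \left(-4\right)}{2 E} = \left(E + 16 E\right) \frac{1}{2 E} = 17 E \frac{1}{2 E} = \frac{17}{2}$)
$V{\left(14 \right)} \left(x{\left(-19,-4 \right)} + 114\right) = \frac{17 \left(-19 + 114\right)}{2} = \frac{17}{2} \cdot 95 = \frac{1615}{2}$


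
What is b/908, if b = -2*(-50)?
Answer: 25/227 ≈ 0.11013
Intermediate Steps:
b = 100
b/908 = 100/908 = 100*(1/908) = 25/227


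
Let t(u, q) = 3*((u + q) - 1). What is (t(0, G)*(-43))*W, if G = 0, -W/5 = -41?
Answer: 26445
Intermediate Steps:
W = 205 (W = -5*(-41) = 205)
t(u, q) = -3 + 3*q + 3*u (t(u, q) = 3*((q + u) - 1) = 3*(-1 + q + u) = -3 + 3*q + 3*u)
(t(0, G)*(-43))*W = ((-3 + 3*0 + 3*0)*(-43))*205 = ((-3 + 0 + 0)*(-43))*205 = -3*(-43)*205 = 129*205 = 26445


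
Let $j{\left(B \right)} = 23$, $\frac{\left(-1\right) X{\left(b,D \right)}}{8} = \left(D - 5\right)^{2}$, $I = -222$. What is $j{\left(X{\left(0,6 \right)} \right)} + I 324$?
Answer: $-71905$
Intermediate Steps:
$X{\left(b,D \right)} = - 8 \left(-5 + D\right)^{2}$ ($X{\left(b,D \right)} = - 8 \left(D - 5\right)^{2} = - 8 \left(-5 + D\right)^{2}$)
$j{\left(X{\left(0,6 \right)} \right)} + I 324 = 23 - 71928 = -71905$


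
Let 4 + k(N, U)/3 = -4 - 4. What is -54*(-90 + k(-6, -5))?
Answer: 6804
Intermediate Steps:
k(N, U) = -36 (k(N, U) = -12 + 3*(-4 - 4) = -12 + 3*(-8) = -12 - 24 = -36)
-54*(-90 + k(-6, -5)) = -54*(-90 - 36) = -54*(-126) = 6804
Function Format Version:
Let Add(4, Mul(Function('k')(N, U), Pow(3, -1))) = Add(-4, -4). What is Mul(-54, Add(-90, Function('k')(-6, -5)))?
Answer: 6804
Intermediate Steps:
Function('k')(N, U) = -36 (Function('k')(N, U) = Add(-12, Mul(3, Add(-4, -4))) = Add(-12, Mul(3, -8)) = Add(-12, -24) = -36)
Mul(-54, Add(-90, Function('k')(-6, -5))) = Mul(-54, Add(-90, -36)) = Mul(-54, -126) = 6804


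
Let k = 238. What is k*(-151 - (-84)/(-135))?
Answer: -1623874/45 ≈ -36086.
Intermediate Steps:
k*(-151 - (-84)/(-135)) = 238*(-151 - (-84)/(-135)) = 238*(-151 - (-84)*(-1)/135) = 238*(-151 - 1*28/45) = 238*(-151 - 28/45) = 238*(-6823/45) = -1623874/45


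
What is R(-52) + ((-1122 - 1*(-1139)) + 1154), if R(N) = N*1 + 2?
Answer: 1121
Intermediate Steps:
R(N) = 2 + N (R(N) = N + 2 = 2 + N)
R(-52) + ((-1122 - 1*(-1139)) + 1154) = (2 - 52) + ((-1122 - 1*(-1139)) + 1154) = -50 + ((-1122 + 1139) + 1154) = -50 + (17 + 1154) = -50 + 1171 = 1121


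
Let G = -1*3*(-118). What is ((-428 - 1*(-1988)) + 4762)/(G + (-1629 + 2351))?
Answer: 3161/538 ≈ 5.8755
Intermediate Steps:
G = 354 (G = -3*(-118) = 354)
((-428 - 1*(-1988)) + 4762)/(G + (-1629 + 2351)) = ((-428 - 1*(-1988)) + 4762)/(354 + (-1629 + 2351)) = ((-428 + 1988) + 4762)/(354 + 722) = (1560 + 4762)/1076 = 6322*(1/1076) = 3161/538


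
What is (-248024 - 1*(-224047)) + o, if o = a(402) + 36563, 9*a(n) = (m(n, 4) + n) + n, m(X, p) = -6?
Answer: 38024/3 ≈ 12675.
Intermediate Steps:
a(n) = -2/3 + 2*n/9 (a(n) = ((-6 + n) + n)/9 = (-6 + 2*n)/9 = -2/3 + 2*n/9)
o = 109955/3 (o = (-2/3 + (2/9)*402) + 36563 = (-2/3 + 268/3) + 36563 = 266/3 + 36563 = 109955/3 ≈ 36652.)
(-248024 - 1*(-224047)) + o = (-248024 - 1*(-224047)) + 109955/3 = (-248024 + 224047) + 109955/3 = -23977 + 109955/3 = 38024/3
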